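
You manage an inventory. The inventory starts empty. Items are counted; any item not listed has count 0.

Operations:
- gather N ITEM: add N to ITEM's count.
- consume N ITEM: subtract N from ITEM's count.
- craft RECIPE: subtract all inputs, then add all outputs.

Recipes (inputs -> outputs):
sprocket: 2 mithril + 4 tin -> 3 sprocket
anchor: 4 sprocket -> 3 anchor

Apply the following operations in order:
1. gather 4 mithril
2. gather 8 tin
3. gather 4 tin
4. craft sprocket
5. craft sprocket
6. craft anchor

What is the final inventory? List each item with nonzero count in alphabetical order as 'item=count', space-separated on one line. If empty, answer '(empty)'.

After 1 (gather 4 mithril): mithril=4
After 2 (gather 8 tin): mithril=4 tin=8
After 3 (gather 4 tin): mithril=4 tin=12
After 4 (craft sprocket): mithril=2 sprocket=3 tin=8
After 5 (craft sprocket): sprocket=6 tin=4
After 6 (craft anchor): anchor=3 sprocket=2 tin=4

Answer: anchor=3 sprocket=2 tin=4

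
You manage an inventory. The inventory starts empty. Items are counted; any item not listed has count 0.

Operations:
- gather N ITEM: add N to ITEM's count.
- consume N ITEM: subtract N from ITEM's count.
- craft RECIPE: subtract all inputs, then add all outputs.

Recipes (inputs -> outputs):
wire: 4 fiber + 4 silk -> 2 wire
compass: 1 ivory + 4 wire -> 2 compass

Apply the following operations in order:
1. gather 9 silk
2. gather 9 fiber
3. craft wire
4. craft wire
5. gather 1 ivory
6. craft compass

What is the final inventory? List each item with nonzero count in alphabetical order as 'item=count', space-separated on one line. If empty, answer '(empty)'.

Answer: compass=2 fiber=1 silk=1

Derivation:
After 1 (gather 9 silk): silk=9
After 2 (gather 9 fiber): fiber=9 silk=9
After 3 (craft wire): fiber=5 silk=5 wire=2
After 4 (craft wire): fiber=1 silk=1 wire=4
After 5 (gather 1 ivory): fiber=1 ivory=1 silk=1 wire=4
After 6 (craft compass): compass=2 fiber=1 silk=1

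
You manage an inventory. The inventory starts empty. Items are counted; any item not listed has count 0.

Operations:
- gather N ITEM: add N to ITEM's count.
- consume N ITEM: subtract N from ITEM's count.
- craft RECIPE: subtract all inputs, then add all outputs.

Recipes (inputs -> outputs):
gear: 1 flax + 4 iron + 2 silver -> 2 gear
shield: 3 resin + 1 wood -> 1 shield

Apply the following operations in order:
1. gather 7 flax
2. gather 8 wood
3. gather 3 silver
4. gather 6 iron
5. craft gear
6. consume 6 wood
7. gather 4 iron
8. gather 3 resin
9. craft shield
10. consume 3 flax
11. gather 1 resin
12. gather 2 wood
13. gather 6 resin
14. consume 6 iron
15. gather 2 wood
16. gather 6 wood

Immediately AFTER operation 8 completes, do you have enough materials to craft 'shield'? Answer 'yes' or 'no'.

After 1 (gather 7 flax): flax=7
After 2 (gather 8 wood): flax=7 wood=8
After 3 (gather 3 silver): flax=7 silver=3 wood=8
After 4 (gather 6 iron): flax=7 iron=6 silver=3 wood=8
After 5 (craft gear): flax=6 gear=2 iron=2 silver=1 wood=8
After 6 (consume 6 wood): flax=6 gear=2 iron=2 silver=1 wood=2
After 7 (gather 4 iron): flax=6 gear=2 iron=6 silver=1 wood=2
After 8 (gather 3 resin): flax=6 gear=2 iron=6 resin=3 silver=1 wood=2

Answer: yes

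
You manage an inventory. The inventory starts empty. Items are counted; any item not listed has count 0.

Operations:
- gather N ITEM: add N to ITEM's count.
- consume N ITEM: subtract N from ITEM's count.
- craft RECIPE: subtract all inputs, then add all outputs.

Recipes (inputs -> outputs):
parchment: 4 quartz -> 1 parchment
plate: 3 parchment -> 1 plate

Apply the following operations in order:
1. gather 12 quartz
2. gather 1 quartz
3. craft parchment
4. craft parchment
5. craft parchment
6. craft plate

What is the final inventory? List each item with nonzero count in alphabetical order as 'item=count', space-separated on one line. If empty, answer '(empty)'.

Answer: plate=1 quartz=1

Derivation:
After 1 (gather 12 quartz): quartz=12
After 2 (gather 1 quartz): quartz=13
After 3 (craft parchment): parchment=1 quartz=9
After 4 (craft parchment): parchment=2 quartz=5
After 5 (craft parchment): parchment=3 quartz=1
After 6 (craft plate): plate=1 quartz=1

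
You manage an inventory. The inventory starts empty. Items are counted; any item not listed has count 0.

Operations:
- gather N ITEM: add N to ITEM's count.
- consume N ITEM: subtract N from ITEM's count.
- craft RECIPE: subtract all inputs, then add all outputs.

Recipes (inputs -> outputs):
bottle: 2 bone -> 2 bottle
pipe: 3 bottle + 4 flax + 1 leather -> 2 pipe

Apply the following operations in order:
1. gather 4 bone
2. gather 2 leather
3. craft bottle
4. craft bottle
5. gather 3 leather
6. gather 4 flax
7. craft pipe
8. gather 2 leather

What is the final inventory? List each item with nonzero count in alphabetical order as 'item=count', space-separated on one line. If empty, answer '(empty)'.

Answer: bottle=1 leather=6 pipe=2

Derivation:
After 1 (gather 4 bone): bone=4
After 2 (gather 2 leather): bone=4 leather=2
After 3 (craft bottle): bone=2 bottle=2 leather=2
After 4 (craft bottle): bottle=4 leather=2
After 5 (gather 3 leather): bottle=4 leather=5
After 6 (gather 4 flax): bottle=4 flax=4 leather=5
After 7 (craft pipe): bottle=1 leather=4 pipe=2
After 8 (gather 2 leather): bottle=1 leather=6 pipe=2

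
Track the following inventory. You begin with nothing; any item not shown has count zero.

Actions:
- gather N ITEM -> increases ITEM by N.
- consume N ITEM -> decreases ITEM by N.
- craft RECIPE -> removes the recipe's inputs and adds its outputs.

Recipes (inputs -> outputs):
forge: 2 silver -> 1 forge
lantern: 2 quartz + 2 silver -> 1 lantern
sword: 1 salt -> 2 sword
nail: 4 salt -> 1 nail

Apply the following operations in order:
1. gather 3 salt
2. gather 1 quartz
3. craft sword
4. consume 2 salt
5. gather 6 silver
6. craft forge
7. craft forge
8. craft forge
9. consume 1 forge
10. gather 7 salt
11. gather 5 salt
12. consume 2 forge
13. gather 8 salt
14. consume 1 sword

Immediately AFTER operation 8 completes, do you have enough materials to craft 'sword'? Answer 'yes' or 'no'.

After 1 (gather 3 salt): salt=3
After 2 (gather 1 quartz): quartz=1 salt=3
After 3 (craft sword): quartz=1 salt=2 sword=2
After 4 (consume 2 salt): quartz=1 sword=2
After 5 (gather 6 silver): quartz=1 silver=6 sword=2
After 6 (craft forge): forge=1 quartz=1 silver=4 sword=2
After 7 (craft forge): forge=2 quartz=1 silver=2 sword=2
After 8 (craft forge): forge=3 quartz=1 sword=2

Answer: no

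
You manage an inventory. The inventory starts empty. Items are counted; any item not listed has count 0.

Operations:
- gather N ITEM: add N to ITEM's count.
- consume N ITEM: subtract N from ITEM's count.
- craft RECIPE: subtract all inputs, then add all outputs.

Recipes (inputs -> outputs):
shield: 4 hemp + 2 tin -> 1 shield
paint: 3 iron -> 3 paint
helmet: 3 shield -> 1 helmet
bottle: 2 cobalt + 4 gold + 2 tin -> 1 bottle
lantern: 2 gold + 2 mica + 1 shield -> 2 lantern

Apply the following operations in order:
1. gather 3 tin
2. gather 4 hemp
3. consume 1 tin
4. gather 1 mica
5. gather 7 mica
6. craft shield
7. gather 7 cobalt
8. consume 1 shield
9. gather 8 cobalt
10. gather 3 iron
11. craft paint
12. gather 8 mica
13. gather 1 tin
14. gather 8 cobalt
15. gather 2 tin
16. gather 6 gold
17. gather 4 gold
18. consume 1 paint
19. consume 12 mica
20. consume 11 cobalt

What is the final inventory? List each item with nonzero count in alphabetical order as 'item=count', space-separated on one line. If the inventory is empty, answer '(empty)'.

After 1 (gather 3 tin): tin=3
After 2 (gather 4 hemp): hemp=4 tin=3
After 3 (consume 1 tin): hemp=4 tin=2
After 4 (gather 1 mica): hemp=4 mica=1 tin=2
After 5 (gather 7 mica): hemp=4 mica=8 tin=2
After 6 (craft shield): mica=8 shield=1
After 7 (gather 7 cobalt): cobalt=7 mica=8 shield=1
After 8 (consume 1 shield): cobalt=7 mica=8
After 9 (gather 8 cobalt): cobalt=15 mica=8
After 10 (gather 3 iron): cobalt=15 iron=3 mica=8
After 11 (craft paint): cobalt=15 mica=8 paint=3
After 12 (gather 8 mica): cobalt=15 mica=16 paint=3
After 13 (gather 1 tin): cobalt=15 mica=16 paint=3 tin=1
After 14 (gather 8 cobalt): cobalt=23 mica=16 paint=3 tin=1
After 15 (gather 2 tin): cobalt=23 mica=16 paint=3 tin=3
After 16 (gather 6 gold): cobalt=23 gold=6 mica=16 paint=3 tin=3
After 17 (gather 4 gold): cobalt=23 gold=10 mica=16 paint=3 tin=3
After 18 (consume 1 paint): cobalt=23 gold=10 mica=16 paint=2 tin=3
After 19 (consume 12 mica): cobalt=23 gold=10 mica=4 paint=2 tin=3
After 20 (consume 11 cobalt): cobalt=12 gold=10 mica=4 paint=2 tin=3

Answer: cobalt=12 gold=10 mica=4 paint=2 tin=3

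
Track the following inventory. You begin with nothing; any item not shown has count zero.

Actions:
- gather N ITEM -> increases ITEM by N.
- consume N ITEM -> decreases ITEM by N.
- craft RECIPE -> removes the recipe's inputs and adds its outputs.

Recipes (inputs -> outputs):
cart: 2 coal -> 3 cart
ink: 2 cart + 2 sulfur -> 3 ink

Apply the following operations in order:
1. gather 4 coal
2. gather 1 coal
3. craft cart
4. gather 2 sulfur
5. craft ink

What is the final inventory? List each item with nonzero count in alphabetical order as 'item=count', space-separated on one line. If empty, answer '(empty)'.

Answer: cart=1 coal=3 ink=3

Derivation:
After 1 (gather 4 coal): coal=4
After 2 (gather 1 coal): coal=5
After 3 (craft cart): cart=3 coal=3
After 4 (gather 2 sulfur): cart=3 coal=3 sulfur=2
After 5 (craft ink): cart=1 coal=3 ink=3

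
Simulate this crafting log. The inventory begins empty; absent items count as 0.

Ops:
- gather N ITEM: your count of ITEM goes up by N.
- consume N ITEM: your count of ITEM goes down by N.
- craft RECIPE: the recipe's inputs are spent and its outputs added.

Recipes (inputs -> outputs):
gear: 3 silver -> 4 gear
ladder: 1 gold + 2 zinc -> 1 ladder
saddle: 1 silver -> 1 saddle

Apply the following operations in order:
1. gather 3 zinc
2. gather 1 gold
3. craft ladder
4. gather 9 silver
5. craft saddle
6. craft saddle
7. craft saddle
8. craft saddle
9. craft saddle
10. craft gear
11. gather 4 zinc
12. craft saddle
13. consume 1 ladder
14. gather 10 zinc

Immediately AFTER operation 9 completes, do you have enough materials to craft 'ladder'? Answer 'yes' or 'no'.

Answer: no

Derivation:
After 1 (gather 3 zinc): zinc=3
After 2 (gather 1 gold): gold=1 zinc=3
After 3 (craft ladder): ladder=1 zinc=1
After 4 (gather 9 silver): ladder=1 silver=9 zinc=1
After 5 (craft saddle): ladder=1 saddle=1 silver=8 zinc=1
After 6 (craft saddle): ladder=1 saddle=2 silver=7 zinc=1
After 7 (craft saddle): ladder=1 saddle=3 silver=6 zinc=1
After 8 (craft saddle): ladder=1 saddle=4 silver=5 zinc=1
After 9 (craft saddle): ladder=1 saddle=5 silver=4 zinc=1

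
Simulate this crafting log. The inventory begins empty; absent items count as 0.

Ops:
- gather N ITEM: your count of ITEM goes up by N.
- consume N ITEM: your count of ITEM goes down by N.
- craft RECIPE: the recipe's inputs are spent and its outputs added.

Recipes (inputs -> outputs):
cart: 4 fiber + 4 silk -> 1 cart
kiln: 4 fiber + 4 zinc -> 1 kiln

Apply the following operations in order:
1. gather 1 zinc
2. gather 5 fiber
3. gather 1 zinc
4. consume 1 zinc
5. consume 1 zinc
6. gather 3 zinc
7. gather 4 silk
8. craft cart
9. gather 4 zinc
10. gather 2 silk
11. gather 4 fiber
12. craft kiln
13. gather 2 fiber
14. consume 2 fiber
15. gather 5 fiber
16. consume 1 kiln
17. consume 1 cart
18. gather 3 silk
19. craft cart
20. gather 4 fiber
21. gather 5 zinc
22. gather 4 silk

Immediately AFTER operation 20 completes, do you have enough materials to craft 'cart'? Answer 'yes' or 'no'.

After 1 (gather 1 zinc): zinc=1
After 2 (gather 5 fiber): fiber=5 zinc=1
After 3 (gather 1 zinc): fiber=5 zinc=2
After 4 (consume 1 zinc): fiber=5 zinc=1
After 5 (consume 1 zinc): fiber=5
After 6 (gather 3 zinc): fiber=5 zinc=3
After 7 (gather 4 silk): fiber=5 silk=4 zinc=3
After 8 (craft cart): cart=1 fiber=1 zinc=3
After 9 (gather 4 zinc): cart=1 fiber=1 zinc=7
After 10 (gather 2 silk): cart=1 fiber=1 silk=2 zinc=7
After 11 (gather 4 fiber): cart=1 fiber=5 silk=2 zinc=7
After 12 (craft kiln): cart=1 fiber=1 kiln=1 silk=2 zinc=3
After 13 (gather 2 fiber): cart=1 fiber=3 kiln=1 silk=2 zinc=3
After 14 (consume 2 fiber): cart=1 fiber=1 kiln=1 silk=2 zinc=3
After 15 (gather 5 fiber): cart=1 fiber=6 kiln=1 silk=2 zinc=3
After 16 (consume 1 kiln): cart=1 fiber=6 silk=2 zinc=3
After 17 (consume 1 cart): fiber=6 silk=2 zinc=3
After 18 (gather 3 silk): fiber=6 silk=5 zinc=3
After 19 (craft cart): cart=1 fiber=2 silk=1 zinc=3
After 20 (gather 4 fiber): cart=1 fiber=6 silk=1 zinc=3

Answer: no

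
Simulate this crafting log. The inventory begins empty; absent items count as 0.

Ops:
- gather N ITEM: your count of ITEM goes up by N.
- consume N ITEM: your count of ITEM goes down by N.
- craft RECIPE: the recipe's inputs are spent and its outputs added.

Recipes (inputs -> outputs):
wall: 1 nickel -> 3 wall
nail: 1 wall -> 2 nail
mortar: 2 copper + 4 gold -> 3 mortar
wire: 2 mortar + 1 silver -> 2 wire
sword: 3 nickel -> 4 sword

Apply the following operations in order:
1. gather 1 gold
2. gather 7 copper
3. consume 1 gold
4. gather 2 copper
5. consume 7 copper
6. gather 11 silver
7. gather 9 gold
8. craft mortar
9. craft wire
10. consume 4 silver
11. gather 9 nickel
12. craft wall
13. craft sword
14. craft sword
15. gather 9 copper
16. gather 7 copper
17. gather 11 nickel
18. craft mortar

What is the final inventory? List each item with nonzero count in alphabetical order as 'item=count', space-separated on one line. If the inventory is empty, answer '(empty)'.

After 1 (gather 1 gold): gold=1
After 2 (gather 7 copper): copper=7 gold=1
After 3 (consume 1 gold): copper=7
After 4 (gather 2 copper): copper=9
After 5 (consume 7 copper): copper=2
After 6 (gather 11 silver): copper=2 silver=11
After 7 (gather 9 gold): copper=2 gold=9 silver=11
After 8 (craft mortar): gold=5 mortar=3 silver=11
After 9 (craft wire): gold=5 mortar=1 silver=10 wire=2
After 10 (consume 4 silver): gold=5 mortar=1 silver=6 wire=2
After 11 (gather 9 nickel): gold=5 mortar=1 nickel=9 silver=6 wire=2
After 12 (craft wall): gold=5 mortar=1 nickel=8 silver=6 wall=3 wire=2
After 13 (craft sword): gold=5 mortar=1 nickel=5 silver=6 sword=4 wall=3 wire=2
After 14 (craft sword): gold=5 mortar=1 nickel=2 silver=6 sword=8 wall=3 wire=2
After 15 (gather 9 copper): copper=9 gold=5 mortar=1 nickel=2 silver=6 sword=8 wall=3 wire=2
After 16 (gather 7 copper): copper=16 gold=5 mortar=1 nickel=2 silver=6 sword=8 wall=3 wire=2
After 17 (gather 11 nickel): copper=16 gold=5 mortar=1 nickel=13 silver=6 sword=8 wall=3 wire=2
After 18 (craft mortar): copper=14 gold=1 mortar=4 nickel=13 silver=6 sword=8 wall=3 wire=2

Answer: copper=14 gold=1 mortar=4 nickel=13 silver=6 sword=8 wall=3 wire=2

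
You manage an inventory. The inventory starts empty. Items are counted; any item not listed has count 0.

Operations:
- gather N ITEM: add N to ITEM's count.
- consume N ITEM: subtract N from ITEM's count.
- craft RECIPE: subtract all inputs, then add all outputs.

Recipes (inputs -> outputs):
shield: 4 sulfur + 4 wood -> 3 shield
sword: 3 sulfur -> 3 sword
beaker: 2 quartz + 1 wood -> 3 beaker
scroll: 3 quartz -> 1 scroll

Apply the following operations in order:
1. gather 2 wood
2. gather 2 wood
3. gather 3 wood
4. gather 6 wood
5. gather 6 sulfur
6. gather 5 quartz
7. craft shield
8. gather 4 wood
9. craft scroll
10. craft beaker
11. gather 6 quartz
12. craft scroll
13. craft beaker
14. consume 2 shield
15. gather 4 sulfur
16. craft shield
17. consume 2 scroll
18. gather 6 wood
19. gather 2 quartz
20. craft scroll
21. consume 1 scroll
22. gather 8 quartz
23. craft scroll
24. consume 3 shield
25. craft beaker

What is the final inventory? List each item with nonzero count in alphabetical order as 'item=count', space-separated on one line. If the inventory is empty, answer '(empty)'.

After 1 (gather 2 wood): wood=2
After 2 (gather 2 wood): wood=4
After 3 (gather 3 wood): wood=7
After 4 (gather 6 wood): wood=13
After 5 (gather 6 sulfur): sulfur=6 wood=13
After 6 (gather 5 quartz): quartz=5 sulfur=6 wood=13
After 7 (craft shield): quartz=5 shield=3 sulfur=2 wood=9
After 8 (gather 4 wood): quartz=5 shield=3 sulfur=2 wood=13
After 9 (craft scroll): quartz=2 scroll=1 shield=3 sulfur=2 wood=13
After 10 (craft beaker): beaker=3 scroll=1 shield=3 sulfur=2 wood=12
After 11 (gather 6 quartz): beaker=3 quartz=6 scroll=1 shield=3 sulfur=2 wood=12
After 12 (craft scroll): beaker=3 quartz=3 scroll=2 shield=3 sulfur=2 wood=12
After 13 (craft beaker): beaker=6 quartz=1 scroll=2 shield=3 sulfur=2 wood=11
After 14 (consume 2 shield): beaker=6 quartz=1 scroll=2 shield=1 sulfur=2 wood=11
After 15 (gather 4 sulfur): beaker=6 quartz=1 scroll=2 shield=1 sulfur=6 wood=11
After 16 (craft shield): beaker=6 quartz=1 scroll=2 shield=4 sulfur=2 wood=7
After 17 (consume 2 scroll): beaker=6 quartz=1 shield=4 sulfur=2 wood=7
After 18 (gather 6 wood): beaker=6 quartz=1 shield=4 sulfur=2 wood=13
After 19 (gather 2 quartz): beaker=6 quartz=3 shield=4 sulfur=2 wood=13
After 20 (craft scroll): beaker=6 scroll=1 shield=4 sulfur=2 wood=13
After 21 (consume 1 scroll): beaker=6 shield=4 sulfur=2 wood=13
After 22 (gather 8 quartz): beaker=6 quartz=8 shield=4 sulfur=2 wood=13
After 23 (craft scroll): beaker=6 quartz=5 scroll=1 shield=4 sulfur=2 wood=13
After 24 (consume 3 shield): beaker=6 quartz=5 scroll=1 shield=1 sulfur=2 wood=13
After 25 (craft beaker): beaker=9 quartz=3 scroll=1 shield=1 sulfur=2 wood=12

Answer: beaker=9 quartz=3 scroll=1 shield=1 sulfur=2 wood=12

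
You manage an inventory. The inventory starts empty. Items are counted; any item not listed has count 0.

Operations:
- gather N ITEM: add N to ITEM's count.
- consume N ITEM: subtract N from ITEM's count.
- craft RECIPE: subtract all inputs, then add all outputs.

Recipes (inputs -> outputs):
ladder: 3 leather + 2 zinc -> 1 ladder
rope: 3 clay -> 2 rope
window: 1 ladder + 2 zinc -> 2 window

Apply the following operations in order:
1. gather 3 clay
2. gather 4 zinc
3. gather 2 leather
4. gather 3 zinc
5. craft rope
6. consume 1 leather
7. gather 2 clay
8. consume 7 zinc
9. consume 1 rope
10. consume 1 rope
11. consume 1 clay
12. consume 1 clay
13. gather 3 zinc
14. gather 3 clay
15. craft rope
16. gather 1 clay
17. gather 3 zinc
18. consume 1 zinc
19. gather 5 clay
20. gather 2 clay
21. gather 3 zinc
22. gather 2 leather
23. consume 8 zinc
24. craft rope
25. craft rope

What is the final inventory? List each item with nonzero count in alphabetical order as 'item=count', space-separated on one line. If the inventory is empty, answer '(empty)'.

Answer: clay=2 leather=3 rope=6

Derivation:
After 1 (gather 3 clay): clay=3
After 2 (gather 4 zinc): clay=3 zinc=4
After 3 (gather 2 leather): clay=3 leather=2 zinc=4
After 4 (gather 3 zinc): clay=3 leather=2 zinc=7
After 5 (craft rope): leather=2 rope=2 zinc=7
After 6 (consume 1 leather): leather=1 rope=2 zinc=7
After 7 (gather 2 clay): clay=2 leather=1 rope=2 zinc=7
After 8 (consume 7 zinc): clay=2 leather=1 rope=2
After 9 (consume 1 rope): clay=2 leather=1 rope=1
After 10 (consume 1 rope): clay=2 leather=1
After 11 (consume 1 clay): clay=1 leather=1
After 12 (consume 1 clay): leather=1
After 13 (gather 3 zinc): leather=1 zinc=3
After 14 (gather 3 clay): clay=3 leather=1 zinc=3
After 15 (craft rope): leather=1 rope=2 zinc=3
After 16 (gather 1 clay): clay=1 leather=1 rope=2 zinc=3
After 17 (gather 3 zinc): clay=1 leather=1 rope=2 zinc=6
After 18 (consume 1 zinc): clay=1 leather=1 rope=2 zinc=5
After 19 (gather 5 clay): clay=6 leather=1 rope=2 zinc=5
After 20 (gather 2 clay): clay=8 leather=1 rope=2 zinc=5
After 21 (gather 3 zinc): clay=8 leather=1 rope=2 zinc=8
After 22 (gather 2 leather): clay=8 leather=3 rope=2 zinc=8
After 23 (consume 8 zinc): clay=8 leather=3 rope=2
After 24 (craft rope): clay=5 leather=3 rope=4
After 25 (craft rope): clay=2 leather=3 rope=6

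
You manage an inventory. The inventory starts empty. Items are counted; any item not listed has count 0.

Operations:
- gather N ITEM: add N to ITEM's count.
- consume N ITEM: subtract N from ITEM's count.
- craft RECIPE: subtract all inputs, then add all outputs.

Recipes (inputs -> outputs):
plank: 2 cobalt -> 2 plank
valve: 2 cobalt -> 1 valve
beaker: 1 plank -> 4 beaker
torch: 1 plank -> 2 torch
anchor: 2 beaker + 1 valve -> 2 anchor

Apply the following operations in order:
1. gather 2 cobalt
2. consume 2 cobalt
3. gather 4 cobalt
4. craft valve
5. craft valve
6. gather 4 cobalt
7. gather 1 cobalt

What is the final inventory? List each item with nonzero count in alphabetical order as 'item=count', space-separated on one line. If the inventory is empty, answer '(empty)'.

After 1 (gather 2 cobalt): cobalt=2
After 2 (consume 2 cobalt): (empty)
After 3 (gather 4 cobalt): cobalt=4
After 4 (craft valve): cobalt=2 valve=1
After 5 (craft valve): valve=2
After 6 (gather 4 cobalt): cobalt=4 valve=2
After 7 (gather 1 cobalt): cobalt=5 valve=2

Answer: cobalt=5 valve=2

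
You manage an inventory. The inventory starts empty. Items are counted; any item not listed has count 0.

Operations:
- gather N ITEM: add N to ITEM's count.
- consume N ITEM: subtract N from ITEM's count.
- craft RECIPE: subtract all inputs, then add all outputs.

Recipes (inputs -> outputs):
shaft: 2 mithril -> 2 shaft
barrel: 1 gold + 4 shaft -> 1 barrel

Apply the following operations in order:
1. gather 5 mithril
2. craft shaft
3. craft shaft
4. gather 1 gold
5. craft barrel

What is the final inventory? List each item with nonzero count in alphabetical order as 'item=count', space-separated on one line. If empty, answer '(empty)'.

After 1 (gather 5 mithril): mithril=5
After 2 (craft shaft): mithril=3 shaft=2
After 3 (craft shaft): mithril=1 shaft=4
After 4 (gather 1 gold): gold=1 mithril=1 shaft=4
After 5 (craft barrel): barrel=1 mithril=1

Answer: barrel=1 mithril=1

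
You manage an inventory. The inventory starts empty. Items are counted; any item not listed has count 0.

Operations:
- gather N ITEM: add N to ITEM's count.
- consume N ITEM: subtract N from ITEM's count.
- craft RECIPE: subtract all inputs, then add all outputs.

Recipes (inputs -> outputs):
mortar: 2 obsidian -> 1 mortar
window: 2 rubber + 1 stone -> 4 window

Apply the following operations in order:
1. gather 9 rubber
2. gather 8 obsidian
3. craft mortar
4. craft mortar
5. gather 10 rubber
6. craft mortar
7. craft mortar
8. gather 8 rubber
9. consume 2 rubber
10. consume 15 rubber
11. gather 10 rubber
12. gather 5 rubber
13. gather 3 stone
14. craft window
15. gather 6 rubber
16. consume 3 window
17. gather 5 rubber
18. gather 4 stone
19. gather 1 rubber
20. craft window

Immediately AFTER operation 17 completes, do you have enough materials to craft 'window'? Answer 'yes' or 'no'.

Answer: yes

Derivation:
After 1 (gather 9 rubber): rubber=9
After 2 (gather 8 obsidian): obsidian=8 rubber=9
After 3 (craft mortar): mortar=1 obsidian=6 rubber=9
After 4 (craft mortar): mortar=2 obsidian=4 rubber=9
After 5 (gather 10 rubber): mortar=2 obsidian=4 rubber=19
After 6 (craft mortar): mortar=3 obsidian=2 rubber=19
After 7 (craft mortar): mortar=4 rubber=19
After 8 (gather 8 rubber): mortar=4 rubber=27
After 9 (consume 2 rubber): mortar=4 rubber=25
After 10 (consume 15 rubber): mortar=4 rubber=10
After 11 (gather 10 rubber): mortar=4 rubber=20
After 12 (gather 5 rubber): mortar=4 rubber=25
After 13 (gather 3 stone): mortar=4 rubber=25 stone=3
After 14 (craft window): mortar=4 rubber=23 stone=2 window=4
After 15 (gather 6 rubber): mortar=4 rubber=29 stone=2 window=4
After 16 (consume 3 window): mortar=4 rubber=29 stone=2 window=1
After 17 (gather 5 rubber): mortar=4 rubber=34 stone=2 window=1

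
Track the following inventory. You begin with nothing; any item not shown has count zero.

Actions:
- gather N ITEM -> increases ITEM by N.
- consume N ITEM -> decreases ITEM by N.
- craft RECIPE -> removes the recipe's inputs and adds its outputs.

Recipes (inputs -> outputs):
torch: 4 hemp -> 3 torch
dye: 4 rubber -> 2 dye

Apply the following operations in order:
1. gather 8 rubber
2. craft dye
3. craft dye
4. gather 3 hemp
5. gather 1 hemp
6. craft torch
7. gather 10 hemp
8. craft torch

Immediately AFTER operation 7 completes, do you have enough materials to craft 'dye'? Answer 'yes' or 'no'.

Answer: no

Derivation:
After 1 (gather 8 rubber): rubber=8
After 2 (craft dye): dye=2 rubber=4
After 3 (craft dye): dye=4
After 4 (gather 3 hemp): dye=4 hemp=3
After 5 (gather 1 hemp): dye=4 hemp=4
After 6 (craft torch): dye=4 torch=3
After 7 (gather 10 hemp): dye=4 hemp=10 torch=3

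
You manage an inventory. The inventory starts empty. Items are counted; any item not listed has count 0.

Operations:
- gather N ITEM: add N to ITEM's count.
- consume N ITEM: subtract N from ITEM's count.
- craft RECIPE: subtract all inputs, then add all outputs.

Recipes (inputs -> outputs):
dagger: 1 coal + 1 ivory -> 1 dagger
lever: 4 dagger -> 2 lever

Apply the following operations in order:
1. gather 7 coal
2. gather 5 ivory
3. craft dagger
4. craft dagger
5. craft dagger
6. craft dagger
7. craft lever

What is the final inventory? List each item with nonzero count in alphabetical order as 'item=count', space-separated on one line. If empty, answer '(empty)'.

After 1 (gather 7 coal): coal=7
After 2 (gather 5 ivory): coal=7 ivory=5
After 3 (craft dagger): coal=6 dagger=1 ivory=4
After 4 (craft dagger): coal=5 dagger=2 ivory=3
After 5 (craft dagger): coal=4 dagger=3 ivory=2
After 6 (craft dagger): coal=3 dagger=4 ivory=1
After 7 (craft lever): coal=3 ivory=1 lever=2

Answer: coal=3 ivory=1 lever=2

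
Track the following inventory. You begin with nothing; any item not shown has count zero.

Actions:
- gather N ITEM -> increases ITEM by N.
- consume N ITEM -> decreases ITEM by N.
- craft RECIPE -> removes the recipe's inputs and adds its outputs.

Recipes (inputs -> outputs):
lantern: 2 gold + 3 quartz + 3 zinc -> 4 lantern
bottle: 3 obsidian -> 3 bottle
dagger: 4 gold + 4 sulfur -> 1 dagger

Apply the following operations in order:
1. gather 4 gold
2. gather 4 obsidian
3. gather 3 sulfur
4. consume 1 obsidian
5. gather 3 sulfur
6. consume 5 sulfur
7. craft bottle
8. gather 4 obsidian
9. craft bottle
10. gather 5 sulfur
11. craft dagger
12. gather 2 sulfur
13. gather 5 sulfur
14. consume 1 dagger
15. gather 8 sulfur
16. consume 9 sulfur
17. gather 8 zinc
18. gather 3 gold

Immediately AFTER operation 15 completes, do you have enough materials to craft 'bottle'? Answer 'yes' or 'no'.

After 1 (gather 4 gold): gold=4
After 2 (gather 4 obsidian): gold=4 obsidian=4
After 3 (gather 3 sulfur): gold=4 obsidian=4 sulfur=3
After 4 (consume 1 obsidian): gold=4 obsidian=3 sulfur=3
After 5 (gather 3 sulfur): gold=4 obsidian=3 sulfur=6
After 6 (consume 5 sulfur): gold=4 obsidian=3 sulfur=1
After 7 (craft bottle): bottle=3 gold=4 sulfur=1
After 8 (gather 4 obsidian): bottle=3 gold=4 obsidian=4 sulfur=1
After 9 (craft bottle): bottle=6 gold=4 obsidian=1 sulfur=1
After 10 (gather 5 sulfur): bottle=6 gold=4 obsidian=1 sulfur=6
After 11 (craft dagger): bottle=6 dagger=1 obsidian=1 sulfur=2
After 12 (gather 2 sulfur): bottle=6 dagger=1 obsidian=1 sulfur=4
After 13 (gather 5 sulfur): bottle=6 dagger=1 obsidian=1 sulfur=9
After 14 (consume 1 dagger): bottle=6 obsidian=1 sulfur=9
After 15 (gather 8 sulfur): bottle=6 obsidian=1 sulfur=17

Answer: no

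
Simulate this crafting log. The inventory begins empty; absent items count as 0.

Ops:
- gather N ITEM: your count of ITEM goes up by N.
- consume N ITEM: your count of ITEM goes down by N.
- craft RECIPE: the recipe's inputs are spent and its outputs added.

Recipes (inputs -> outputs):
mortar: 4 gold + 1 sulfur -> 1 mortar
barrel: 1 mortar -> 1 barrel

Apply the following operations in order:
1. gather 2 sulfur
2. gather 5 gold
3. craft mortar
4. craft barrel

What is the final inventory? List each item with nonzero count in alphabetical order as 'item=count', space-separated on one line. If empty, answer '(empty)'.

After 1 (gather 2 sulfur): sulfur=2
After 2 (gather 5 gold): gold=5 sulfur=2
After 3 (craft mortar): gold=1 mortar=1 sulfur=1
After 4 (craft barrel): barrel=1 gold=1 sulfur=1

Answer: barrel=1 gold=1 sulfur=1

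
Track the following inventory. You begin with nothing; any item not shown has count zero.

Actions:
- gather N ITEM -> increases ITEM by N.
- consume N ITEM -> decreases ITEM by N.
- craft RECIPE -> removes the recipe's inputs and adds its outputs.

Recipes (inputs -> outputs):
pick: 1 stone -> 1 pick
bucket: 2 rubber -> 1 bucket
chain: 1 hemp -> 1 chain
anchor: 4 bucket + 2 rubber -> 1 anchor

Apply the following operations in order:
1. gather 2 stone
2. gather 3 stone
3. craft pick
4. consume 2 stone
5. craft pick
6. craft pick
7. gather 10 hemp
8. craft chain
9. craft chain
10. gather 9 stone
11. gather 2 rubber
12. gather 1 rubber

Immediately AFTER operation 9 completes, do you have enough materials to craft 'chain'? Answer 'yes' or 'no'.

Answer: yes

Derivation:
After 1 (gather 2 stone): stone=2
After 2 (gather 3 stone): stone=5
After 3 (craft pick): pick=1 stone=4
After 4 (consume 2 stone): pick=1 stone=2
After 5 (craft pick): pick=2 stone=1
After 6 (craft pick): pick=3
After 7 (gather 10 hemp): hemp=10 pick=3
After 8 (craft chain): chain=1 hemp=9 pick=3
After 9 (craft chain): chain=2 hemp=8 pick=3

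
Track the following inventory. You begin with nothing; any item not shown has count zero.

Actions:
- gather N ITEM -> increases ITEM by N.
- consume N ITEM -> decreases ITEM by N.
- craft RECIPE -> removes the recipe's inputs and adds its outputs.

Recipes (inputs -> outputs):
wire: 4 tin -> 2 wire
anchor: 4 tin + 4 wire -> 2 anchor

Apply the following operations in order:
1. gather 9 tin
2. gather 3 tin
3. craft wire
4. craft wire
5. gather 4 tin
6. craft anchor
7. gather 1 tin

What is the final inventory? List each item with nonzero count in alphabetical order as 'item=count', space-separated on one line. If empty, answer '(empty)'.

After 1 (gather 9 tin): tin=9
After 2 (gather 3 tin): tin=12
After 3 (craft wire): tin=8 wire=2
After 4 (craft wire): tin=4 wire=4
After 5 (gather 4 tin): tin=8 wire=4
After 6 (craft anchor): anchor=2 tin=4
After 7 (gather 1 tin): anchor=2 tin=5

Answer: anchor=2 tin=5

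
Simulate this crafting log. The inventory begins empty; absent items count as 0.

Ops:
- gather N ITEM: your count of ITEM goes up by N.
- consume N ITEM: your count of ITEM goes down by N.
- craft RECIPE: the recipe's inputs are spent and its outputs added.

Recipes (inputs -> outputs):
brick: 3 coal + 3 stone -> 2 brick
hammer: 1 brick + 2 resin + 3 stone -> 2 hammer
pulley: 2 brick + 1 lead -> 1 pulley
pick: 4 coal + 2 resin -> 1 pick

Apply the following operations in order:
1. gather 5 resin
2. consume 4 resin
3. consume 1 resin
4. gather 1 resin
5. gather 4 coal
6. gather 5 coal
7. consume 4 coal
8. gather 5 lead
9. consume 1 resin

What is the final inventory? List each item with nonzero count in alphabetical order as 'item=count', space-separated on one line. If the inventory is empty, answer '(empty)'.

Answer: coal=5 lead=5

Derivation:
After 1 (gather 5 resin): resin=5
After 2 (consume 4 resin): resin=1
After 3 (consume 1 resin): (empty)
After 4 (gather 1 resin): resin=1
After 5 (gather 4 coal): coal=4 resin=1
After 6 (gather 5 coal): coal=9 resin=1
After 7 (consume 4 coal): coal=5 resin=1
After 8 (gather 5 lead): coal=5 lead=5 resin=1
After 9 (consume 1 resin): coal=5 lead=5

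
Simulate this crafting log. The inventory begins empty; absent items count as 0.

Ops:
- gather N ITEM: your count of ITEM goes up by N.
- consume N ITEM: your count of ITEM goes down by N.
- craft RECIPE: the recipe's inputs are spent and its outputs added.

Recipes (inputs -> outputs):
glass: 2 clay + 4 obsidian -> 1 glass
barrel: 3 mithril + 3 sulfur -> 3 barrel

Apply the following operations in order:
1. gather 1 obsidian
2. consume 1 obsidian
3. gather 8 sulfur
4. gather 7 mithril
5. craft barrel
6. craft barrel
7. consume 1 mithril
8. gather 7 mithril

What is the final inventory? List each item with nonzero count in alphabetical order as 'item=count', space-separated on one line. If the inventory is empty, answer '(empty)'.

After 1 (gather 1 obsidian): obsidian=1
After 2 (consume 1 obsidian): (empty)
After 3 (gather 8 sulfur): sulfur=8
After 4 (gather 7 mithril): mithril=7 sulfur=8
After 5 (craft barrel): barrel=3 mithril=4 sulfur=5
After 6 (craft barrel): barrel=6 mithril=1 sulfur=2
After 7 (consume 1 mithril): barrel=6 sulfur=2
After 8 (gather 7 mithril): barrel=6 mithril=7 sulfur=2

Answer: barrel=6 mithril=7 sulfur=2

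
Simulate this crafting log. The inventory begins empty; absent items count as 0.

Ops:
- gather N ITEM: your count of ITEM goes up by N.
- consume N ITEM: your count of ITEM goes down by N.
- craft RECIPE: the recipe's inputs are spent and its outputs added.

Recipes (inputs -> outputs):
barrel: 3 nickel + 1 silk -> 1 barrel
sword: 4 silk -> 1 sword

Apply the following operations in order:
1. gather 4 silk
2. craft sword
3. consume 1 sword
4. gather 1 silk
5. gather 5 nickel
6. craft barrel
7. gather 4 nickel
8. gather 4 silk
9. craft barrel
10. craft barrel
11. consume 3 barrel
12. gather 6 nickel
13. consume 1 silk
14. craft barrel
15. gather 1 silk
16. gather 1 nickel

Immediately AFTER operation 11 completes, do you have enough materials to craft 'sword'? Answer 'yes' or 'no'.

After 1 (gather 4 silk): silk=4
After 2 (craft sword): sword=1
After 3 (consume 1 sword): (empty)
After 4 (gather 1 silk): silk=1
After 5 (gather 5 nickel): nickel=5 silk=1
After 6 (craft barrel): barrel=1 nickel=2
After 7 (gather 4 nickel): barrel=1 nickel=6
After 8 (gather 4 silk): barrel=1 nickel=6 silk=4
After 9 (craft barrel): barrel=2 nickel=3 silk=3
After 10 (craft barrel): barrel=3 silk=2
After 11 (consume 3 barrel): silk=2

Answer: no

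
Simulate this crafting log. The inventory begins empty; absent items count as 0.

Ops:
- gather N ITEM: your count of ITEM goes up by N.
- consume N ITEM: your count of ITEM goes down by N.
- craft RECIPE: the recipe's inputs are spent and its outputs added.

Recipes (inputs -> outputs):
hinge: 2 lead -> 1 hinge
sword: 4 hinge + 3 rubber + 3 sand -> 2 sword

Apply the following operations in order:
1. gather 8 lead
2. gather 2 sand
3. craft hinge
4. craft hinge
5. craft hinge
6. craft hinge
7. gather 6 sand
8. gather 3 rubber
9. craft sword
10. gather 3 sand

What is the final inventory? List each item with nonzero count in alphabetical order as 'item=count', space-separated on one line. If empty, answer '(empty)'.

Answer: sand=8 sword=2

Derivation:
After 1 (gather 8 lead): lead=8
After 2 (gather 2 sand): lead=8 sand=2
After 3 (craft hinge): hinge=1 lead=6 sand=2
After 4 (craft hinge): hinge=2 lead=4 sand=2
After 5 (craft hinge): hinge=3 lead=2 sand=2
After 6 (craft hinge): hinge=4 sand=2
After 7 (gather 6 sand): hinge=4 sand=8
After 8 (gather 3 rubber): hinge=4 rubber=3 sand=8
After 9 (craft sword): sand=5 sword=2
After 10 (gather 3 sand): sand=8 sword=2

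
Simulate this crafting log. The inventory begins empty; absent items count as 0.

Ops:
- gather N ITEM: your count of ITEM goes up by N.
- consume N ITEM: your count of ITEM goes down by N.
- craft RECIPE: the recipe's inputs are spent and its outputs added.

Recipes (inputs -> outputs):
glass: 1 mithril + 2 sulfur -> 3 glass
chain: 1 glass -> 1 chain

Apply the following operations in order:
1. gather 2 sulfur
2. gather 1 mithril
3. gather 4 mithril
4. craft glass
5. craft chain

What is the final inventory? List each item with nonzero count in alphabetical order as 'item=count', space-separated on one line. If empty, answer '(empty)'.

Answer: chain=1 glass=2 mithril=4

Derivation:
After 1 (gather 2 sulfur): sulfur=2
After 2 (gather 1 mithril): mithril=1 sulfur=2
After 3 (gather 4 mithril): mithril=5 sulfur=2
After 4 (craft glass): glass=3 mithril=4
After 5 (craft chain): chain=1 glass=2 mithril=4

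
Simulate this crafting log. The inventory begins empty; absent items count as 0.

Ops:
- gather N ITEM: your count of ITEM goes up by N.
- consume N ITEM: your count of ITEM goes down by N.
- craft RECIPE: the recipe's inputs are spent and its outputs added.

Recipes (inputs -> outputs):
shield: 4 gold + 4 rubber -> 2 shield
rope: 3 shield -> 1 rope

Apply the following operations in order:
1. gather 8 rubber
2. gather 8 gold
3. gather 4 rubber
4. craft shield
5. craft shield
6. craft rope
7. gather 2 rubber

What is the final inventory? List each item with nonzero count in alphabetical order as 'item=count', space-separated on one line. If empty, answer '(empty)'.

After 1 (gather 8 rubber): rubber=8
After 2 (gather 8 gold): gold=8 rubber=8
After 3 (gather 4 rubber): gold=8 rubber=12
After 4 (craft shield): gold=4 rubber=8 shield=2
After 5 (craft shield): rubber=4 shield=4
After 6 (craft rope): rope=1 rubber=4 shield=1
After 7 (gather 2 rubber): rope=1 rubber=6 shield=1

Answer: rope=1 rubber=6 shield=1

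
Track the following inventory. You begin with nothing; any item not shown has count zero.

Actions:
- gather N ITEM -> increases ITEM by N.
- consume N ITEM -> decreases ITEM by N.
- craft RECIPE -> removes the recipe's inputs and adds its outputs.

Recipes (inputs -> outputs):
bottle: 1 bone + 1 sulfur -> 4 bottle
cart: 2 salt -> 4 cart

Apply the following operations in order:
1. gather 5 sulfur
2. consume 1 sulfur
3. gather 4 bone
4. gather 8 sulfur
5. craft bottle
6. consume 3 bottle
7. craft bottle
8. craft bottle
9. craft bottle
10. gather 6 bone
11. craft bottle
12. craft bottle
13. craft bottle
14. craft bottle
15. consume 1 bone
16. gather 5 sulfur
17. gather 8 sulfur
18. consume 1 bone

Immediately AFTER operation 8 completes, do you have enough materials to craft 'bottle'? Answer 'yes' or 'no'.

After 1 (gather 5 sulfur): sulfur=5
After 2 (consume 1 sulfur): sulfur=4
After 3 (gather 4 bone): bone=4 sulfur=4
After 4 (gather 8 sulfur): bone=4 sulfur=12
After 5 (craft bottle): bone=3 bottle=4 sulfur=11
After 6 (consume 3 bottle): bone=3 bottle=1 sulfur=11
After 7 (craft bottle): bone=2 bottle=5 sulfur=10
After 8 (craft bottle): bone=1 bottle=9 sulfur=9

Answer: yes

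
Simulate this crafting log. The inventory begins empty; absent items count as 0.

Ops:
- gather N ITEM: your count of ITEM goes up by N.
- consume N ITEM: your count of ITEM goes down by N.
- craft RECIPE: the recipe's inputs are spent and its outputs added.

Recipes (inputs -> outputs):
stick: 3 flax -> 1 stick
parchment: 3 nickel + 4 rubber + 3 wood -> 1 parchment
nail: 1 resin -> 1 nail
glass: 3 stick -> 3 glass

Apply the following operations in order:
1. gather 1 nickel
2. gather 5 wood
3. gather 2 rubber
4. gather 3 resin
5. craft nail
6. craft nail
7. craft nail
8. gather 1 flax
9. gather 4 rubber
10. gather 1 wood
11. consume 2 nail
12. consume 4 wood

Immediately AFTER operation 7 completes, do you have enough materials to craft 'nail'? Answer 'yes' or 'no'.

Answer: no

Derivation:
After 1 (gather 1 nickel): nickel=1
After 2 (gather 5 wood): nickel=1 wood=5
After 3 (gather 2 rubber): nickel=1 rubber=2 wood=5
After 4 (gather 3 resin): nickel=1 resin=3 rubber=2 wood=5
After 5 (craft nail): nail=1 nickel=1 resin=2 rubber=2 wood=5
After 6 (craft nail): nail=2 nickel=1 resin=1 rubber=2 wood=5
After 7 (craft nail): nail=3 nickel=1 rubber=2 wood=5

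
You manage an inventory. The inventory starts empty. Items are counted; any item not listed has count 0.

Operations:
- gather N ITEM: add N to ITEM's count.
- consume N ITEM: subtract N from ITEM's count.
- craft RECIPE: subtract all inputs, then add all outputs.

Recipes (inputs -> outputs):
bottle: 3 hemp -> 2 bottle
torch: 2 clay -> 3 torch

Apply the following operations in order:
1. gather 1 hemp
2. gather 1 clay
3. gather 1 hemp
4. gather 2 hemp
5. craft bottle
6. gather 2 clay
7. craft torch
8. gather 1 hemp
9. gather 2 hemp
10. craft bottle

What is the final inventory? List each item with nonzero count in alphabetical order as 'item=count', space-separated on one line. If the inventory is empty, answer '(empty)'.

After 1 (gather 1 hemp): hemp=1
After 2 (gather 1 clay): clay=1 hemp=1
After 3 (gather 1 hemp): clay=1 hemp=2
After 4 (gather 2 hemp): clay=1 hemp=4
After 5 (craft bottle): bottle=2 clay=1 hemp=1
After 6 (gather 2 clay): bottle=2 clay=3 hemp=1
After 7 (craft torch): bottle=2 clay=1 hemp=1 torch=3
After 8 (gather 1 hemp): bottle=2 clay=1 hemp=2 torch=3
After 9 (gather 2 hemp): bottle=2 clay=1 hemp=4 torch=3
After 10 (craft bottle): bottle=4 clay=1 hemp=1 torch=3

Answer: bottle=4 clay=1 hemp=1 torch=3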